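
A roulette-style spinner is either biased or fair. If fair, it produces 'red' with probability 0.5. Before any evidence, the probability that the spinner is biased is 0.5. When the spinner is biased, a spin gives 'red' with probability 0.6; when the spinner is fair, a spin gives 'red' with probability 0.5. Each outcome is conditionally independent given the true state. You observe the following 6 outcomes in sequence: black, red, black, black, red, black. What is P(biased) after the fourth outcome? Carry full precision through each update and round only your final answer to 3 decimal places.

After 'black': P(biased) = 0.4·0.5000 / (0.4·0.5000 + 0.5·0.5000) ≈ 0.4444
After 'red': P(biased) = 0.6·0.4444 / (0.6·0.4444 + 0.5·0.5556) ≈ 0.4898
After 'black': P(biased) = 0.4·0.4898 / (0.4·0.4898 + 0.5·0.5102) ≈ 0.4344
After 'black': P(biased) = 0.4·0.4344 / (0.4·0.4344 + 0.5·0.5656) ≈ 0.3806

0.381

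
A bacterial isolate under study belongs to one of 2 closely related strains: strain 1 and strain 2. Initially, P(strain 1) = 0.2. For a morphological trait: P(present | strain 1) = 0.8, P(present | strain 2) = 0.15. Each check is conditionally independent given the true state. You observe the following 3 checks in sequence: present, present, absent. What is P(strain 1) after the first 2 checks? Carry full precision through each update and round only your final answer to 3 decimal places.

0.877

After 'present': P(strain 1) = 0.8·0.2000 / (0.8·0.2000 + 0.15·0.8000) ≈ 0.5714
After 'present': P(strain 1) = 0.8·0.5714 / (0.8·0.5714 + 0.15·0.4286) ≈ 0.8767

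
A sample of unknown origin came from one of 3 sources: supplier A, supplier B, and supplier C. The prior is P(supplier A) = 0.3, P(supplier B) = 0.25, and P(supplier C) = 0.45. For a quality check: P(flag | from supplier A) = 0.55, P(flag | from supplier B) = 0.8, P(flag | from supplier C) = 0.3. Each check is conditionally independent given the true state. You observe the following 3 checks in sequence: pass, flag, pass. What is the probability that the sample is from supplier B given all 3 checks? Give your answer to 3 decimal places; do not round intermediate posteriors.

0.074

After 'pass': normaliser = 0.45·0.3000 + 0.2·0.2500 + 0.7·0.4500; P(supplier A) ≈ 0.2700, P(supplier B) ≈ 0.1000, P(supplier C) ≈ 0.6300
After 'flag': normaliser = 0.55·0.2700 + 0.8·0.1000 + 0.3·0.6300; P(supplier A) ≈ 0.3557, P(supplier B) ≈ 0.1916, P(supplier C) ≈ 0.4527
After 'pass': normaliser = 0.45·0.3557 + 0.2·0.1916 + 0.7·0.4527; P(supplier A) ≈ 0.3106, P(supplier B) ≈ 0.0744, P(supplier C) ≈ 0.6150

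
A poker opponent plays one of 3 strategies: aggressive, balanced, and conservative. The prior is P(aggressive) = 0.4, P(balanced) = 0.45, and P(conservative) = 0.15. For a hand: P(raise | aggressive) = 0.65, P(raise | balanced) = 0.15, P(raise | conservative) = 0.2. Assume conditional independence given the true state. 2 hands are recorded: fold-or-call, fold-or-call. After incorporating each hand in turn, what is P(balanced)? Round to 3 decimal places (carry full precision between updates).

0.692

After 'fold-or-call': normaliser = 0.35·0.4000 + 0.85·0.4500 + 0.8·0.1500; P(aggressive) ≈ 0.2179, P(balanced) ≈ 0.5953, P(conservative) ≈ 0.1868
After 'fold-or-call': normaliser = 0.35·0.2179 + 0.85·0.5953 + 0.8·0.1868; P(aggressive) ≈ 0.1042, P(balanced) ≈ 0.6916, P(conservative) ≈ 0.2042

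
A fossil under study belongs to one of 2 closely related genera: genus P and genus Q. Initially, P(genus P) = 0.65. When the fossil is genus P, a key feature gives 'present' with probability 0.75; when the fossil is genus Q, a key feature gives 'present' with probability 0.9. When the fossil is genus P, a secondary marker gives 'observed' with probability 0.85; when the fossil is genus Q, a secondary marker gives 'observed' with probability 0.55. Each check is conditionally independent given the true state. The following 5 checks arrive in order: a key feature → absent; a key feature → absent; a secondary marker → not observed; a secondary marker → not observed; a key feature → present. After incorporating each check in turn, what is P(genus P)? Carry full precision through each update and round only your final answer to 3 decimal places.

0.518

After a key feature='absent': P(genus P) = 0.25·0.6500 / (0.25·0.6500 + 0.1·0.3500) ≈ 0.8228
After a key feature='absent': P(genus P) = 0.25·0.8228 / (0.25·0.8228 + 0.1·0.1772) ≈ 0.9207
After a secondary marker='not observed': P(genus P) = 0.15·0.9207 / (0.15·0.9207 + 0.45·0.0793) ≈ 0.7946
After a secondary marker='not observed': P(genus P) = 0.15·0.7946 / (0.15·0.7946 + 0.45·0.2054) ≈ 0.5633
After a key feature='present': P(genus P) = 0.75·0.5633 / (0.75·0.5633 + 0.9·0.4367) ≈ 0.5180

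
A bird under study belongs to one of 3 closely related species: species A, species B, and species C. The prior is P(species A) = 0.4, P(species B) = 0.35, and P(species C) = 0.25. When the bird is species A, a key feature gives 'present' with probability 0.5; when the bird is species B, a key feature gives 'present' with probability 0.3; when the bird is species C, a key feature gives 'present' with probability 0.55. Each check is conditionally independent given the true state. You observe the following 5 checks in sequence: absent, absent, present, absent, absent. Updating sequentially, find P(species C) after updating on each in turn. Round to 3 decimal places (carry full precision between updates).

0.130

After 'absent': normaliser = 0.5·0.4000 + 0.7·0.3500 + 0.45·0.2500; P(species A) ≈ 0.3587, P(species B) ≈ 0.4395, P(species C) ≈ 0.2018
After 'absent': normaliser = 0.5·0.3587 + 0.7·0.4395 + 0.45·0.2018; P(species A) ≈ 0.3104, P(species B) ≈ 0.5324, P(species C) ≈ 0.1572
After 'present': normaliser = 0.5·0.3104 + 0.3·0.5324 + 0.55·0.1572; P(species A) ≈ 0.3867, P(species B) ≈ 0.3979, P(species C) ≈ 0.2154
After 'absent': normaliser = 0.5·0.3867 + 0.7·0.3979 + 0.45·0.2154; P(species A) ≈ 0.3399, P(species B) ≈ 0.4897, P(species C) ≈ 0.1704
After 'absent': normaliser = 0.5·0.3399 + 0.7·0.4897 + 0.45·0.1704; P(species A) ≈ 0.2884, P(species B) ≈ 0.5816, P(species C) ≈ 0.1301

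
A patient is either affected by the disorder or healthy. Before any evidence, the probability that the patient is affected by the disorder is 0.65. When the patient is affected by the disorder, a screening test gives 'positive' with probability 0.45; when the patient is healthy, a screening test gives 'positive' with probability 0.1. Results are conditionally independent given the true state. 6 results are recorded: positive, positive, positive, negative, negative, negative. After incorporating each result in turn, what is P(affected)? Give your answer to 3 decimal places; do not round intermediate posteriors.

After 'positive': P(affected) = 0.45·0.6500 / (0.45·0.6500 + 0.1·0.3500) ≈ 0.8931
After 'positive': P(affected) = 0.45·0.8931 / (0.45·0.8931 + 0.1·0.1069) ≈ 0.9741
After 'positive': P(affected) = 0.45·0.9741 / (0.45·0.9741 + 0.1·0.0259) ≈ 0.9941
After 'negative': P(affected) = 0.55·0.9941 / (0.55·0.9941 + 0.9·0.0059) ≈ 0.9904
After 'negative': P(affected) = 0.55·0.9904 / (0.55·0.9904 + 0.9·0.0096) ≈ 0.9844
After 'negative': P(affected) = 0.55·0.9844 / (0.55·0.9844 + 0.9·0.0156) ≈ 0.9748

0.975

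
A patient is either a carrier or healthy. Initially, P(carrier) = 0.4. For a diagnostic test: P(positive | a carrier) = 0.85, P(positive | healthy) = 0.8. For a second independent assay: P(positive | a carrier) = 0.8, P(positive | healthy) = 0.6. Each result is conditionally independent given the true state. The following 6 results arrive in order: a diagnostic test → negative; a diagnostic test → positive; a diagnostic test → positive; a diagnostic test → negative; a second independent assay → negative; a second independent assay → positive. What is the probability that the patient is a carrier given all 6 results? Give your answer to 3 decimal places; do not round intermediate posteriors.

0.220

After a diagnostic test='negative': P(carrier) = 0.15·0.4000 / (0.15·0.4000 + 0.2·0.6000) ≈ 0.3333
After a diagnostic test='positive': P(carrier) = 0.85·0.3333 / (0.85·0.3333 + 0.8·0.6667) ≈ 0.3469
After a diagnostic test='positive': P(carrier) = 0.85·0.3469 / (0.85·0.3469 + 0.8·0.6531) ≈ 0.3608
After a diagnostic test='negative': P(carrier) = 0.15·0.3608 / (0.15·0.3608 + 0.2·0.6392) ≈ 0.2974
After a second independent assay='negative': P(carrier) = 0.2·0.2974 / (0.2·0.2974 + 0.4·0.7026) ≈ 0.1747
After a second independent assay='positive': P(carrier) = 0.8·0.1747 / (0.8·0.1747 + 0.6·0.8253) ≈ 0.2201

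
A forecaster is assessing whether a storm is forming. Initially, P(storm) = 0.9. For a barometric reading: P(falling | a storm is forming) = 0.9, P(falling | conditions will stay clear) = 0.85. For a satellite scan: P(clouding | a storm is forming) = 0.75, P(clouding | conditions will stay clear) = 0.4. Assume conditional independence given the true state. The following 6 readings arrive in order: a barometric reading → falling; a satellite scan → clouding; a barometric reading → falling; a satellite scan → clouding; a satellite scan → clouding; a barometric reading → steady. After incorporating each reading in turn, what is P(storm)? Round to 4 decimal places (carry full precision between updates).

0.9779

After a barometric reading='falling': P(storm) = 0.9·0.9000 / (0.9·0.9000 + 0.85·0.1000) ≈ 0.9050
After a satellite scan='clouding': P(storm) = 0.75·0.9050 / (0.75·0.9050 + 0.4·0.0950) ≈ 0.9470
After a barometric reading='falling': P(storm) = 0.9·0.9470 / (0.9·0.9470 + 0.85·0.0530) ≈ 0.9498
After a satellite scan='clouding': P(storm) = 0.75·0.9498 / (0.75·0.9498 + 0.4·0.0502) ≈ 0.9726
After a satellite scan='clouding': P(storm) = 0.75·0.9726 / (0.75·0.9726 + 0.4·0.0274) ≈ 0.9852
After a barometric reading='steady': P(storm) = 0.1·0.9852 / (0.1·0.9852 + 0.15·0.0148) ≈ 0.9779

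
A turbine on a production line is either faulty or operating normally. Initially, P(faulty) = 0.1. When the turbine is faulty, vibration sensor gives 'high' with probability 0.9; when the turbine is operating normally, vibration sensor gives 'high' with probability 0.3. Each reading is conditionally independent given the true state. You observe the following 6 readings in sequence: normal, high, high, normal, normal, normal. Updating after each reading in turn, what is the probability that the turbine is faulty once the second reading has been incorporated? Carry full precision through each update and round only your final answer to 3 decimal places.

After 'normal': P(faulty) = 0.1·0.1000 / (0.1·0.1000 + 0.7·0.9000) ≈ 0.0156
After 'high': P(faulty) = 0.9·0.0156 / (0.9·0.0156 + 0.3·0.9844) ≈ 0.0455

0.045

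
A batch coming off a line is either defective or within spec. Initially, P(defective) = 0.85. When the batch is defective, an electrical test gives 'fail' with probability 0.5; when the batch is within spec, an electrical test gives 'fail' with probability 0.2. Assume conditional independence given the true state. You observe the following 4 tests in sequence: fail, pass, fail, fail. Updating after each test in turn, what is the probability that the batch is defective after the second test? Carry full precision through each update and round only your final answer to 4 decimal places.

After 'fail': P(defective) = 0.5·0.8500 / (0.5·0.8500 + 0.2·0.1500) ≈ 0.9341
After 'pass': P(defective) = 0.5·0.9341 / (0.5·0.9341 + 0.8·0.0659) ≈ 0.8985

0.8985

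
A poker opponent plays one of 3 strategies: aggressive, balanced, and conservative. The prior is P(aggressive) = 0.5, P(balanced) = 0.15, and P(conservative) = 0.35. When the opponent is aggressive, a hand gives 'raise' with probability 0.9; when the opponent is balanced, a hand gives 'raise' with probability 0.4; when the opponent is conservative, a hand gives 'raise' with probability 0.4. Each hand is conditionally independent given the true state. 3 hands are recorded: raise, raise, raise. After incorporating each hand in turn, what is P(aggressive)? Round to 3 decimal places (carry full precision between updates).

0.919

After 'raise': normaliser = 0.9·0.5000 + 0.4·0.1500 + 0.4·0.3500; P(aggressive) ≈ 0.6923, P(balanced) ≈ 0.0923, P(conservative) ≈ 0.2154
After 'raise': normaliser = 0.9·0.6923 + 0.4·0.0923 + 0.4·0.2154; P(aggressive) ≈ 0.8351, P(balanced) ≈ 0.0495, P(conservative) ≈ 0.1155
After 'raise': normaliser = 0.9·0.8351 + 0.4·0.0495 + 0.4·0.1155; P(aggressive) ≈ 0.9193, P(balanced) ≈ 0.0242, P(conservative) ≈ 0.0565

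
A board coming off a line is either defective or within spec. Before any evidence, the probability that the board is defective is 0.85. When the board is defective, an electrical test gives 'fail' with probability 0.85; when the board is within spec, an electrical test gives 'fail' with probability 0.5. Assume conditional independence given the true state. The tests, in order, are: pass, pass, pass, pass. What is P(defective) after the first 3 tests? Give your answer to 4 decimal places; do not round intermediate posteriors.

0.1327

After 'pass': P(defective) = 0.15·0.8500 / (0.15·0.8500 + 0.5·0.1500) ≈ 0.6296
After 'pass': P(defective) = 0.15·0.6296 / (0.15·0.6296 + 0.5·0.3704) ≈ 0.3377
After 'pass': P(defective) = 0.15·0.3377 / (0.15·0.3377 + 0.5·0.6623) ≈ 0.1327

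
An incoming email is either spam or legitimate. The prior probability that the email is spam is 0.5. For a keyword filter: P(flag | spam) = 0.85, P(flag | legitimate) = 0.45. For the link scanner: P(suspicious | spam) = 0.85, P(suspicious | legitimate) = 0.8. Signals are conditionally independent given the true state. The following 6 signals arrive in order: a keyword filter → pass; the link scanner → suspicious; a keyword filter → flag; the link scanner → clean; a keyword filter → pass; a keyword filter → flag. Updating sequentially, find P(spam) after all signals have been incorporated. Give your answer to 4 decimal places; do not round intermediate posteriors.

Apply Bayes' rule sequentially, carrying P(spam) forward.
After a keyword filter='pass': P(spam) = 0.15·0.5000 / (0.15·0.5000 + 0.55·0.5000) ≈ 0.2143
After the link scanner='suspicious': P(spam) = 0.85·0.2143 / (0.85·0.2143 + 0.8·0.7857) ≈ 0.2247
After a keyword filter='flag': P(spam) = 0.85·0.2247 / (0.85·0.2247 + 0.45·0.7753) ≈ 0.3537
After the link scanner='clean': P(spam) = 0.15·0.3537 / (0.15·0.3537 + 0.2·0.6463) ≈ 0.2910
After a keyword filter='pass': P(spam) = 0.15·0.2910 / (0.15·0.2910 + 0.55·0.7090) ≈ 0.1007
After a keyword filter='flag': P(spam) = 0.85·0.1007 / (0.85·0.1007 + 0.45·0.8993) ≈ 0.1746

0.1746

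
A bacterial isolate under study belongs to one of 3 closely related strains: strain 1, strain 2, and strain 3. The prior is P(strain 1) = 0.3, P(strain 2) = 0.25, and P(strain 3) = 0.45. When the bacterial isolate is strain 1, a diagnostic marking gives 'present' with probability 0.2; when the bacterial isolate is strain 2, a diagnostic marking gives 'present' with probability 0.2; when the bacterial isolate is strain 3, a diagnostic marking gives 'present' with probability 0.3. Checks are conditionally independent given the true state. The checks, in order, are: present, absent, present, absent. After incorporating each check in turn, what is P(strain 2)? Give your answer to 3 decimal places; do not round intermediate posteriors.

After 'present': normaliser = 0.2·0.3000 + 0.2·0.2500 + 0.3·0.4500; P(strain 1) ≈ 0.2449, P(strain 2) ≈ 0.2041, P(strain 3) ≈ 0.5510
After 'absent': normaliser = 0.8·0.2449 + 0.8·0.2041 + 0.7·0.5510; P(strain 1) ≈ 0.2630, P(strain 2) ≈ 0.2192, P(strain 3) ≈ 0.5178
After 'present': normaliser = 0.2·0.2630 + 0.2·0.2192 + 0.3·0.5178; P(strain 1) ≈ 0.2089, P(strain 2) ≈ 0.1741, P(strain 3) ≈ 0.6170
After 'absent': normaliser = 0.8·0.2089 + 0.8·0.1741 + 0.7·0.6170; P(strain 1) ≈ 0.2264, P(strain 2) ≈ 0.1887, P(strain 3) ≈ 0.5850

0.189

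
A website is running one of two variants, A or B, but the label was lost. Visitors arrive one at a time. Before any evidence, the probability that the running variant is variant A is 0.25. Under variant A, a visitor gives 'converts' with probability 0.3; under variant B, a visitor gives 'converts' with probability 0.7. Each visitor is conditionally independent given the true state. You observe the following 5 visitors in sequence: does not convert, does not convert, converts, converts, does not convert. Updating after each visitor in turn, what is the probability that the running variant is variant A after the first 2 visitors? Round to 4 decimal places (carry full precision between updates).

Each posterior becomes the prior for the next update.
After 'does not convert': P(A) = 0.7·0.2500 / (0.7·0.2500 + 0.3·0.7500) ≈ 0.4375
After 'does not convert': P(A) = 0.7·0.4375 / (0.7·0.4375 + 0.3·0.5625) ≈ 0.6447

0.6447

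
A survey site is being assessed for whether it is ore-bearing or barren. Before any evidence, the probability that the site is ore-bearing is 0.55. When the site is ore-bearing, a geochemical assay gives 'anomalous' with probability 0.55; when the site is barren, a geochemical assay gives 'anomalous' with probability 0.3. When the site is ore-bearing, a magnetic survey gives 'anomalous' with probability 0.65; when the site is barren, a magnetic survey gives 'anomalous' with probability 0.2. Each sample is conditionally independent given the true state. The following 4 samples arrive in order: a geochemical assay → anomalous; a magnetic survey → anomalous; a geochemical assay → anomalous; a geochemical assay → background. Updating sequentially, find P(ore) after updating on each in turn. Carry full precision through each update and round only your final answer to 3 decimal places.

Each posterior becomes the prior for the next update.
After a geochemical assay='anomalous': P(ore) = 0.55·0.5500 / (0.55·0.5500 + 0.3·0.4500) ≈ 0.6914
After a magnetic survey='anomalous': P(ore) = 0.65·0.6914 / (0.65·0.6914 + 0.2·0.3086) ≈ 0.8793
After a geochemical assay='anomalous': P(ore) = 0.55·0.8793 / (0.55·0.8793 + 0.3·0.1207) ≈ 0.9303
After a geochemical assay='background': P(ore) = 0.45·0.9303 / (0.45·0.9303 + 0.7·0.0697) ≈ 0.8956

0.896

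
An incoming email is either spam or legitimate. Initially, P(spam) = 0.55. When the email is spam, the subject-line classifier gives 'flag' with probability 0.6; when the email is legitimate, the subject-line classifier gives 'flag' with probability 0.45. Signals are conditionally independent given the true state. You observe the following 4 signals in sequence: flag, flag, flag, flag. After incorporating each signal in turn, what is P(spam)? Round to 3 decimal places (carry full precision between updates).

0.794

After 'flag': P(spam) = 0.6·0.5500 / (0.6·0.5500 + 0.45·0.4500) ≈ 0.6197
After 'flag': P(spam) = 0.6·0.6197 / (0.6·0.6197 + 0.45·0.3803) ≈ 0.6848
After 'flag': P(spam) = 0.6·0.6848 / (0.6·0.6848 + 0.45·0.3152) ≈ 0.7434
After 'flag': P(spam) = 0.6·0.7434 / (0.6·0.7434 + 0.45·0.2566) ≈ 0.7944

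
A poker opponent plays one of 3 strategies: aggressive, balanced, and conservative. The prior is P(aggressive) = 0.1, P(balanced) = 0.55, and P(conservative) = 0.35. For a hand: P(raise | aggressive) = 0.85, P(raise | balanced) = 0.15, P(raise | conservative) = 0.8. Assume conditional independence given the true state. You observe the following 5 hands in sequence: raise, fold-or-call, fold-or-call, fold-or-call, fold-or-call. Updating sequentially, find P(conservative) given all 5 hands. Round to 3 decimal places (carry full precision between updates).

After 'raise': normaliser = 0.85·0.1000 + 0.15·0.5500 + 0.8·0.3500; P(aggressive) ≈ 0.1899, P(balanced) ≈ 0.1844, P(conservative) ≈ 0.6257
After 'fold-or-call': normaliser = 0.15·0.1899 + 0.85·0.1844 + 0.2·0.6257; P(aggressive) ≈ 0.0918, P(balanced) ≈ 0.5050, P(conservative) ≈ 0.4032
After 'fold-or-call': normaliser = 0.15·0.0918 + 0.85·0.5050 + 0.2·0.4032; P(aggressive) ≈ 0.0263, P(balanced) ≈ 0.8197, P(conservative) ≈ 0.1540
After 'fold-or-call': normaliser = 0.15·0.0263 + 0.85·0.8197 + 0.2·0.1540; P(aggressive) ≈ 0.0054, P(balanced) ≈ 0.9525, P(conservative) ≈ 0.0421
After 'fold-or-call': normaliser = 0.15·0.0054 + 0.85·0.9525 + 0.2·0.0421; P(aggressive) ≈ 0.0010, P(balanced) ≈ 0.9887, P(conservative) ≈ 0.0103

0.010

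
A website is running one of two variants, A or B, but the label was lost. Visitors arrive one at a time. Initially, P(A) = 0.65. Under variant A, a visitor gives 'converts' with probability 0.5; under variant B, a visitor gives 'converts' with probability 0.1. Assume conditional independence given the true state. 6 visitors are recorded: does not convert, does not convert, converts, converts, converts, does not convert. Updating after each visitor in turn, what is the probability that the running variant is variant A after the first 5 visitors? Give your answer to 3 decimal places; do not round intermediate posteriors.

After 'does not convert': P(A) = 0.5·0.6500 / (0.5·0.6500 + 0.9·0.3500) ≈ 0.5078
After 'does not convert': P(A) = 0.5·0.5078 / (0.5·0.5078 + 0.9·0.4922) ≈ 0.3643
After 'converts': P(A) = 0.5·0.3643 / (0.5·0.3643 + 0.1·0.6357) ≈ 0.7413
After 'converts': P(A) = 0.5·0.7413 / (0.5·0.7413 + 0.1·0.2587) ≈ 0.9348
After 'converts': P(A) = 0.5·0.9348 / (0.5·0.9348 + 0.1·0.0652) ≈ 0.9862

0.986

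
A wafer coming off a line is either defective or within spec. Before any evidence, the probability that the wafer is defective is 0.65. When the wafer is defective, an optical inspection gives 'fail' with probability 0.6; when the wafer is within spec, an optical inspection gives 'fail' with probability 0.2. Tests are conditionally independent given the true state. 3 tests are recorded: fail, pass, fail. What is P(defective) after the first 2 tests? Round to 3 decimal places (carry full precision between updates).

0.736

After 'fail': P(defective) = 0.6·0.6500 / (0.6·0.6500 + 0.2·0.3500) ≈ 0.8478
After 'pass': P(defective) = 0.4·0.8478 / (0.4·0.8478 + 0.8·0.1522) ≈ 0.7358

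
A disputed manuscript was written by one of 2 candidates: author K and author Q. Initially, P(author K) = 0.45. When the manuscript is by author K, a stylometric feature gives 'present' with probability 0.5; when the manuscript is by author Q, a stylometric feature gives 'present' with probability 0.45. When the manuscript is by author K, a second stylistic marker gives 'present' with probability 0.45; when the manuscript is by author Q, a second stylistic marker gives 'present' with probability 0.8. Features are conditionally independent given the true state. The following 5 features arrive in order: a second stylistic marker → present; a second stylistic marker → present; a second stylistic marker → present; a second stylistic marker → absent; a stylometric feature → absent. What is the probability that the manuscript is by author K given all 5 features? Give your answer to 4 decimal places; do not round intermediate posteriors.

0.2669

After a second stylistic marker='present': P(author K) = 0.45·0.4500 / (0.45·0.4500 + 0.8·0.5500) ≈ 0.3152
After a second stylistic marker='present': P(author K) = 0.45·0.3152 / (0.45·0.3152 + 0.8·0.6848) ≈ 0.2056
After a second stylistic marker='present': P(author K) = 0.45·0.2056 / (0.45·0.2056 + 0.8·0.7944) ≈ 0.1271
After a second stylistic marker='absent': P(author K) = 0.55·0.1271 / (0.55·0.1271 + 0.2·0.8729) ≈ 0.2859
After a stylometric feature='absent': P(author K) = 0.5·0.2859 / (0.5·0.2859 + 0.55·0.7141) ≈ 0.2669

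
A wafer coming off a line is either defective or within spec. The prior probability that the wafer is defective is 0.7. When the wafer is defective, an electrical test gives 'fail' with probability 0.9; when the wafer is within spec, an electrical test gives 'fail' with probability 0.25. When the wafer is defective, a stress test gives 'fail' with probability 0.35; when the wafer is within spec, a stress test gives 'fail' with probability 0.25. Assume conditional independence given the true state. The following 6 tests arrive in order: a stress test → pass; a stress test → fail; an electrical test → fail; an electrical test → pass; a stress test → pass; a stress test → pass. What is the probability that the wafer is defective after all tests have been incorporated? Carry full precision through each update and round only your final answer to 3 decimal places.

0.505

After a stress test='pass': P(defective) = 0.65·0.7000 / (0.65·0.7000 + 0.75·0.3000) ≈ 0.6691
After a stress test='fail': P(defective) = 0.35·0.6691 / (0.35·0.6691 + 0.25·0.3309) ≈ 0.7390
After an electrical test='fail': P(defective) = 0.9·0.7390 / (0.9·0.7390 + 0.25·0.2610) ≈ 0.9107
After an electrical test='pass': P(defective) = 0.1·0.9107 / (0.1·0.9107 + 0.75·0.0893) ≈ 0.5761
After a stress test='pass': P(defective) = 0.65·0.5761 / (0.65·0.5761 + 0.75·0.4239) ≈ 0.5408
After a stress test='pass': P(defective) = 0.65·0.5408 / (0.65·0.5408 + 0.75·0.4592) ≈ 0.5051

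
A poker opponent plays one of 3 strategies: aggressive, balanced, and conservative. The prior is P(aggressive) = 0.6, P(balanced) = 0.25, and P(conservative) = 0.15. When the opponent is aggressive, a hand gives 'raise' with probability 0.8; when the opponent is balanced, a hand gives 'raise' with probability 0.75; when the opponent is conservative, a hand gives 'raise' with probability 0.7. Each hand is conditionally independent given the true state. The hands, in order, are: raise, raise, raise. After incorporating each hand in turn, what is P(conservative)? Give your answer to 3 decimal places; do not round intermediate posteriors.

0.111

After 'raise': normaliser = 0.8·0.6000 + 0.75·0.2500 + 0.7·0.1500; P(aggressive) ≈ 0.6214, P(balanced) ≈ 0.2427, P(conservative) ≈ 0.1359
After 'raise': normaliser = 0.8·0.6214 + 0.75·0.2427 + 0.7·0.1359; P(aggressive) ≈ 0.6420, P(balanced) ≈ 0.2351, P(conservative) ≈ 0.1229
After 'raise': normaliser = 0.8·0.6420 + 0.75·0.2351 + 0.7·0.1229; P(aggressive) ≈ 0.6619, P(balanced) ≈ 0.2272, P(conservative) ≈ 0.1109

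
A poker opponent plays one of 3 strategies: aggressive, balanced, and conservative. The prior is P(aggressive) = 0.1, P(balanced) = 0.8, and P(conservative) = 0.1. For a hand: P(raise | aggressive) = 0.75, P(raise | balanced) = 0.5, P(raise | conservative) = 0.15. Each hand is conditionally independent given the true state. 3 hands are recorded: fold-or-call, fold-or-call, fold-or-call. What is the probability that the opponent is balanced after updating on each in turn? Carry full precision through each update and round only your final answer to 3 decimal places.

0.614

Each posterior becomes the prior for the next update.
After 'fold-or-call': normaliser = 0.25·0.1000 + 0.5·0.8000 + 0.85·0.1000; P(aggressive) ≈ 0.0490, P(balanced) ≈ 0.7843, P(conservative) ≈ 0.1667
After 'fold-or-call': normaliser = 0.25·0.0490 + 0.5·0.7843 + 0.85·0.1667; P(aggressive) ≈ 0.0224, P(balanced) ≈ 0.7181, P(conservative) ≈ 0.2594
After 'fold-or-call': normaliser = 0.25·0.0224 + 0.5·0.7181 + 0.85·0.2594; P(aggressive) ≈ 0.0096, P(balanced) ≈ 0.6136, P(conservative) ≈ 0.3768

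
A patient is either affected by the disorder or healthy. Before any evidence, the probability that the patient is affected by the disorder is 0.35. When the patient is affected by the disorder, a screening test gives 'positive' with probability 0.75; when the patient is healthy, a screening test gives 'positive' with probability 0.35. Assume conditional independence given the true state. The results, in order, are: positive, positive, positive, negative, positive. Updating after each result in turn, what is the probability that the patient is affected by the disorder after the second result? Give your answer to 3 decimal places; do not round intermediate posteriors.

After 'positive': P(affected) = 0.75·0.3500 / (0.75·0.3500 + 0.35·0.6500) ≈ 0.5357
After 'positive': P(affected) = 0.75·0.5357 / (0.75·0.5357 + 0.35·0.4643) ≈ 0.7120

0.712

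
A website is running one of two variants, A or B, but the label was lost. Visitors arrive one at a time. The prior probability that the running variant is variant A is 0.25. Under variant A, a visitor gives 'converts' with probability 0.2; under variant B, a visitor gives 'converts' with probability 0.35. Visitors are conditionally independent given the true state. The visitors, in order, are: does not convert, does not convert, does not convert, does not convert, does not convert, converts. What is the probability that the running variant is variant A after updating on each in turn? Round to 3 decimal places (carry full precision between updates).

Apply Bayes' rule sequentially, carrying P(A) forward.
After 'does not convert': P(A) = 0.8·0.2500 / (0.8·0.2500 + 0.65·0.7500) ≈ 0.2909
After 'does not convert': P(A) = 0.8·0.2909 / (0.8·0.2909 + 0.65·0.7091) ≈ 0.3355
After 'does not convert': P(A) = 0.8·0.3355 / (0.8·0.3355 + 0.65·0.6645) ≈ 0.3833
After 'does not convert': P(A) = 0.8·0.3833 / (0.8·0.3833 + 0.65·0.6167) ≈ 0.4334
After 'does not convert': P(A) = 0.8·0.4334 / (0.8·0.4334 + 0.65·0.5666) ≈ 0.4849
After 'converts': P(A) = 0.2·0.4849 / (0.2·0.4849 + 0.35·0.5151) ≈ 0.3498

0.350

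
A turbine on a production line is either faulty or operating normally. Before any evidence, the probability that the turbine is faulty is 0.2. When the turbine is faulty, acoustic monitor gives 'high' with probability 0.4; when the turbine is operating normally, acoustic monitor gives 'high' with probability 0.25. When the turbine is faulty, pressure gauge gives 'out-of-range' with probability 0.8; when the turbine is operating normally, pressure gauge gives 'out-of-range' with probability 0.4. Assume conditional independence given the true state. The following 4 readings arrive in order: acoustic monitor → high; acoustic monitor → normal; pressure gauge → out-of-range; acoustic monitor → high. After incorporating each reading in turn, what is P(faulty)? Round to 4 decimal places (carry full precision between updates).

After acoustic monitor='high': P(faulty) = 0.4·0.2000 / (0.4·0.2000 + 0.25·0.8000) ≈ 0.2857
After acoustic monitor='normal': P(faulty) = 0.6·0.2857 / (0.6·0.2857 + 0.75·0.7143) ≈ 0.2424
After pressure gauge='out-of-range': P(faulty) = 0.8·0.2424 / (0.8·0.2424 + 0.4·0.7576) ≈ 0.3902
After acoustic monitor='high': P(faulty) = 0.4·0.3902 / (0.4·0.3902 + 0.25·0.6098) ≈ 0.5059

0.5059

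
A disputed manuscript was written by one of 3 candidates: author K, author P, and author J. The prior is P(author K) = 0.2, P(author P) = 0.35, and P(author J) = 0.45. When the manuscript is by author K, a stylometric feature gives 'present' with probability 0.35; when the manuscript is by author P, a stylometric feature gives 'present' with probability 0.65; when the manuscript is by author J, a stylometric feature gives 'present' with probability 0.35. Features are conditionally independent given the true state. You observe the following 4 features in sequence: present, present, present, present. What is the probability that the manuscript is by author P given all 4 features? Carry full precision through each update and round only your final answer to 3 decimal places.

After 'present': normaliser = 0.35·0.2000 + 0.65·0.3500 + 0.35·0.4500; P(author K) ≈ 0.1538, P(author P) ≈ 0.5000, P(author J) ≈ 0.3462
After 'present': normaliser = 0.35·0.1538 + 0.65·0.5000 + 0.35·0.3462; P(author K) ≈ 0.1077, P(author P) ≈ 0.6500, P(author J) ≈ 0.2423
After 'present': normaliser = 0.35·0.1077 + 0.65·0.6500 + 0.35·0.2423; P(author K) ≈ 0.0692, P(author P) ≈ 0.7752, P(author J) ≈ 0.1556
After 'present': normaliser = 0.35·0.0692 + 0.65·0.7752 + 0.35·0.1556; P(author K) ≈ 0.0416, P(author P) ≈ 0.8650, P(author J) ≈ 0.0935

0.865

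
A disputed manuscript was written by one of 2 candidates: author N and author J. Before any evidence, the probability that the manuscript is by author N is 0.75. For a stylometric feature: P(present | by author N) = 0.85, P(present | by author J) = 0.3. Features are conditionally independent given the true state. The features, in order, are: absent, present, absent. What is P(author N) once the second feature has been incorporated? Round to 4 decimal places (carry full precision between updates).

0.6456

After 'absent': P(author N) = 0.15·0.7500 / (0.15·0.7500 + 0.7·0.2500) ≈ 0.3913
After 'present': P(author N) = 0.85·0.3913 / (0.85·0.3913 + 0.3·0.6087) ≈ 0.6456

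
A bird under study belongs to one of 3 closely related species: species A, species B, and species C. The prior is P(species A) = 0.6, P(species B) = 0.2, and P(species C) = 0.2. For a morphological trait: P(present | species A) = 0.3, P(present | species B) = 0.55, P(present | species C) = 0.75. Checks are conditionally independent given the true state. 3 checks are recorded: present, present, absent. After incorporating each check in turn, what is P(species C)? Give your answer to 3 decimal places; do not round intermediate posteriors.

Apply Bayes' rule sequentially, carrying P(species C) forward.
After 'present': normaliser = 0.3·0.6000 + 0.55·0.2000 + 0.75·0.2000; P(species A) ≈ 0.4091, P(species B) ≈ 0.2500, P(species C) ≈ 0.3409
After 'present': normaliser = 0.3·0.4091 + 0.55·0.2500 + 0.75·0.3409; P(species A) ≈ 0.2379, P(species B) ≈ 0.2665, P(species C) ≈ 0.4956
After 'absent': normaliser = 0.7·0.2379 + 0.45·0.2665 + 0.25·0.4956; P(species A) ≈ 0.4058, P(species B) ≈ 0.2923, P(species C) ≈ 0.3019

0.302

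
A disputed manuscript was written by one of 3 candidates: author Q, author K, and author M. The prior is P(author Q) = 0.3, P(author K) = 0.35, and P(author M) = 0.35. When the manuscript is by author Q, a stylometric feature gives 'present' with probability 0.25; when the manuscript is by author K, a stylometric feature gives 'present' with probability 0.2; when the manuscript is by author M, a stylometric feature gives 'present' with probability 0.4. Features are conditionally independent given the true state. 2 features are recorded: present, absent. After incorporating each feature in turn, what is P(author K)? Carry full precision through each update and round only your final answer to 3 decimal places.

Apply Bayes' rule sequentially, carrying P(author K) forward.
After 'present': normaliser = 0.25·0.3000 + 0.2·0.3500 + 0.4·0.3500; P(author Q) ≈ 0.2632, P(author K) ≈ 0.2456, P(author M) ≈ 0.4912
After 'absent': normaliser = 0.75·0.2632 + 0.8·0.2456 + 0.6·0.4912; P(author Q) ≈ 0.2866, P(author K) ≈ 0.2854, P(author M) ≈ 0.4280

0.285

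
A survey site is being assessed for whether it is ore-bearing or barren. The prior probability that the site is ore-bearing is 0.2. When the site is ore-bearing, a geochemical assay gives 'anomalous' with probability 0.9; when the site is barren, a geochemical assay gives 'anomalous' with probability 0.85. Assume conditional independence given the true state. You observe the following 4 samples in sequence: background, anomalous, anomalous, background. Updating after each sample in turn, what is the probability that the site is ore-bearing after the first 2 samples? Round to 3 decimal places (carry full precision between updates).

Apply Bayes' rule sequentially, carrying P(ore) forward.
After 'background': P(ore) = 0.1·0.2000 / (0.1·0.2000 + 0.15·0.8000) ≈ 0.1429
After 'anomalous': P(ore) = 0.9·0.1429 / (0.9·0.1429 + 0.85·0.8571) ≈ 0.1500

0.150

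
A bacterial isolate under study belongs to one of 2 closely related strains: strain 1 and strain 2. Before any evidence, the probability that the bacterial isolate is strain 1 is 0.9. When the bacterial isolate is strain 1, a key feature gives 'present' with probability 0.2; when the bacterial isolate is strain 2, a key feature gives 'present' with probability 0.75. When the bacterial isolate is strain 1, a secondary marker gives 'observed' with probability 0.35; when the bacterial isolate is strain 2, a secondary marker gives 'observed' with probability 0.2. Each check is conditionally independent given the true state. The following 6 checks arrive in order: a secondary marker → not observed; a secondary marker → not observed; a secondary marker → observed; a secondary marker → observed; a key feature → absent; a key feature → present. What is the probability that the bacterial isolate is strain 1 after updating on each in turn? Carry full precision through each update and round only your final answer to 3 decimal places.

0.939

After a secondary marker='not observed': P(strain 1) = 0.65·0.9000 / (0.65·0.9000 + 0.8·0.1000) ≈ 0.8797
After a secondary marker='not observed': P(strain 1) = 0.65·0.8797 / (0.65·0.8797 + 0.8·0.1203) ≈ 0.8559
After a secondary marker='observed': P(strain 1) = 0.35·0.8559 / (0.35·0.8559 + 0.2·0.1441) ≈ 0.9123
After a secondary marker='observed': P(strain 1) = 0.35·0.9123 / (0.35·0.9123 + 0.2·0.0877) ≈ 0.9479
After a key feature='absent': P(strain 1) = 0.8·0.9479 / (0.8·0.9479 + 0.25·0.0521) ≈ 0.9831
After a key feature='present': P(strain 1) = 0.2·0.9831 / (0.2·0.9831 + 0.75·0.0169) ≈ 0.9395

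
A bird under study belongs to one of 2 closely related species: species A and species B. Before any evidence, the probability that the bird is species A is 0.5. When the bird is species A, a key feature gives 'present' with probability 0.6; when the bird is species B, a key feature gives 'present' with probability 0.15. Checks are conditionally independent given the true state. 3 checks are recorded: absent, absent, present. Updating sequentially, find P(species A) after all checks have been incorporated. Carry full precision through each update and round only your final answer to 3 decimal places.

After 'absent': P(species A) = 0.4·0.5000 / (0.4·0.5000 + 0.85·0.5000) ≈ 0.3200
After 'absent': P(species A) = 0.4·0.3200 / (0.4·0.3200 + 0.85·0.6800) ≈ 0.1813
After 'present': P(species A) = 0.6·0.1813 / (0.6·0.1813 + 0.15·0.8187) ≈ 0.4697

0.470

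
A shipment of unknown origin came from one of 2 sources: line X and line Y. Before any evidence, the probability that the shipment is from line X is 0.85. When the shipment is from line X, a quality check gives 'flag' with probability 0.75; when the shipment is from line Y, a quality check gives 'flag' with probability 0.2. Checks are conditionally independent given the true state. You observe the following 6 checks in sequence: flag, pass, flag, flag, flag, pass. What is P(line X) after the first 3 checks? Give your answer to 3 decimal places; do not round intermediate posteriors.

After 'flag': P(line X) = 0.75·0.8500 / (0.75·0.8500 + 0.2·0.1500) ≈ 0.9551
After 'pass': P(line X) = 0.25·0.9551 / (0.25·0.9551 + 0.8·0.0449) ≈ 0.8691
After 'flag': P(line X) = 0.75·0.8691 / (0.75·0.8691 + 0.2·0.1309) ≈ 0.9614

0.961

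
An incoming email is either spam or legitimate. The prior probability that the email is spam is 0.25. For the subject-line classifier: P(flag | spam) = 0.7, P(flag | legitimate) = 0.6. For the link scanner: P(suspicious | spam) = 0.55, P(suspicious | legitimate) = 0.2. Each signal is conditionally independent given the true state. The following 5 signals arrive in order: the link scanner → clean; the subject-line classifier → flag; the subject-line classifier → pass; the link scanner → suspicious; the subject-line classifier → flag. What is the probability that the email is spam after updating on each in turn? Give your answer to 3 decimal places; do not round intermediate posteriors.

After the link scanner='clean': P(spam) = 0.45·0.2500 / (0.45·0.2500 + 0.8·0.7500) ≈ 0.1579
After the subject-line classifier='flag': P(spam) = 0.7·0.1579 / (0.7·0.1579 + 0.6·0.8421) ≈ 0.1795
After the subject-line classifier='pass': P(spam) = 0.3·0.1795 / (0.3·0.1795 + 0.4·0.8205) ≈ 0.1409
After the link scanner='suspicious': P(spam) = 0.55·0.1409 / (0.55·0.1409 + 0.2·0.8591) ≈ 0.3109
After the subject-line classifier='flag': P(spam) = 0.7·0.3109 / (0.7·0.3109 + 0.6·0.6891) ≈ 0.3448

0.345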